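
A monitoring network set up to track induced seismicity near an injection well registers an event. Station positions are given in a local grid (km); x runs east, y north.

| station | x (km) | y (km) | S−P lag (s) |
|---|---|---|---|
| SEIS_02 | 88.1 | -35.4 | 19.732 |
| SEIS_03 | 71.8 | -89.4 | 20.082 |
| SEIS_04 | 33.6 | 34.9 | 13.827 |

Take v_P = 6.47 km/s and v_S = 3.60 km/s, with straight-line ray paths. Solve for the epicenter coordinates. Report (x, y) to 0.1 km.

x ≈ -69.8 km, y ≈ -8.7 km

Distance from S−P lag: d = Δt · v_P v_S / (v_P − v_S) = Δt · (6.47·3.60)/(6.47−3.60) ≈ 8.1157·Δt.
So d_SEIS_02 = 160.14, d_SEIS_03 = 162.98, d_SEIS_04 = 112.22 km.
Circle about each station: (x − 88.1)² + (y + 35.4)² = 160.14²; (x − 71.8)² + (y + 89.4)² = 162.98²; (x − 33.6)² + (y − 34.9)² = 112.22².
Subtracting pairs of circle equations eliminates x²+y² and gives linear equations (the radical axes):
-32.6 x − 108.0 y = 3215.17
-109.0 x + 140.6 y = 6383.69
Solving the 2×2 system: x ≈ -69.8, y ≈ -8.7 km.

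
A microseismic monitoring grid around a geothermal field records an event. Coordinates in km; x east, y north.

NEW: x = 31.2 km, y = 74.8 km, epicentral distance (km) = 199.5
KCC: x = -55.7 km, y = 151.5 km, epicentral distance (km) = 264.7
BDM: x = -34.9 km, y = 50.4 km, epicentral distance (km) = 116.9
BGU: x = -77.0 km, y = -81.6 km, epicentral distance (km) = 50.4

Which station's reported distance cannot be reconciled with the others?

Solve using three stations at a time. Using NEW, KCC, BGU (subtract circle equations pairwise → linear system) gives (x, y) ≈ (-37.3, -112.5).
Distances from that point to each station vs reported:
  NEW: calculated 199.5 vs reported 199.5 → residual 0.0 km
  KCC: calculated 264.7 vs reported 264.7 → residual 0.0 km
  BDM: calculated 163.0 vs reported 116.9 → residual 46.1 km
  BGU: calculated 50.3 vs reported 50.4 → residual 0.1 km
NEW, KCC, BGU are mutually consistent (residuals ≈ 0); BDM is off by 46.1 km.

BDM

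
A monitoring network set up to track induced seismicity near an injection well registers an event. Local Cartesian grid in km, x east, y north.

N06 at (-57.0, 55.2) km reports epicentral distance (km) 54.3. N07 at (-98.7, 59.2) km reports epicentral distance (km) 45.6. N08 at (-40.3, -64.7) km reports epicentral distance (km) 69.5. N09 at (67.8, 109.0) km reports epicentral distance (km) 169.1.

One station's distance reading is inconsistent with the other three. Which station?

N07

Solve using three stations at a time. Using N06, N08, N09 (subtract circle equations pairwise → linear system) gives (x, y) ≈ (-62.5, 1.2).
Distances from that point to each station vs reported:
  N06: calculated 54.3 vs reported 54.3 → residual 0.0 km
  N07: calculated 68.4 vs reported 45.6 → residual 22.8 km
  N08: calculated 69.5 vs reported 69.5 → residual 0.0 km
  N09: calculated 169.1 vs reported 169.1 → residual 0.0 km
N06, N08, N09 are mutually consistent (residuals ≈ 0); N07 is off by 22.8 km.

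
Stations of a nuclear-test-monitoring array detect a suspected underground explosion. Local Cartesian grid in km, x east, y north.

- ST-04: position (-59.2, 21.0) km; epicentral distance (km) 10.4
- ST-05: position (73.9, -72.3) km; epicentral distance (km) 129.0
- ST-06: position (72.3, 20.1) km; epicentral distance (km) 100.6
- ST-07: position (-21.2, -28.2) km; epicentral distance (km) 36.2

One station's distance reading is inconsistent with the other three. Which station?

ST-04

Solve using three stations at a time. Using ST-05, ST-06, ST-07 (subtract circle equations pairwise → linear system) gives (x, y) ≈ (-27.5, 7.4).
Distances from that point to each station vs reported:
  ST-04: calculated 34.5 vs reported 10.4 → residual 24.1 km
  ST-05: calculated 129.0 vs reported 129.0 → residual 0.0 km
  ST-06: calculated 100.6 vs reported 100.6 → residual 0.0 km
  ST-07: calculated 36.2 vs reported 36.2 → residual 0.0 km
ST-05, ST-06, ST-07 are mutually consistent (residuals ≈ 0); ST-04 is off by 24.1 km.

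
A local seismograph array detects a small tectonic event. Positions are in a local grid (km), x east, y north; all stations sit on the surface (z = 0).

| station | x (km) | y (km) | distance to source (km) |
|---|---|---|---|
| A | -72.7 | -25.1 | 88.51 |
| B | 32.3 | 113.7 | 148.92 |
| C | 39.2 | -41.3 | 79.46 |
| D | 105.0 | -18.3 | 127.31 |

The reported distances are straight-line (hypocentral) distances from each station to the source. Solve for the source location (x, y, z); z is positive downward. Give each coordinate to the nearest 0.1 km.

Each station gives a sphere (x−x_i)² + (y−y_i)² + z² = d_i² (stations at z=0).
Subtracting the A sphere from B and C: z² cancels, leaving linear equations in x and y:
210.0 x + 277.6 y = -6287.47
223.8 x − 32.4 y = -1152.84
Solving: x ≈ -7.598, y ≈ -16.902 km (keep extra digits for the depth step; rounded: -7.6, -16.9).
Then from the A sphere: z² = 88.51² − (x + 72.7)² − (y + 25.1)² with x = -7.598, y = -16.902, so z ≈ 59.402 ≈ 59.4 km.
Check against D (with the unrounded solution): distance 127.31 ≈ 127.31 km. ✓

(-7.6, -16.9, 59.4)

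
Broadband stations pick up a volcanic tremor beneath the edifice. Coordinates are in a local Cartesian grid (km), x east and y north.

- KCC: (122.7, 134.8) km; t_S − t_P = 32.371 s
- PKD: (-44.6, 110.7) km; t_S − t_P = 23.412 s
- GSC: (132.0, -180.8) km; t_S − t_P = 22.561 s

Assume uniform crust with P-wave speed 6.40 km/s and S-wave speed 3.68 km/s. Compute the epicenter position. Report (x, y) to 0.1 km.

Distance from S−P lag: d = Δt · v_P v_S / (v_P − v_S) = Δt · (6.40·3.68)/(6.40−3.68) ≈ 8.6588·Δt.
So d_KCC = 280.29, d_PKD = 202.72, d_GSC = 195.35 km.
Circle about each station: (x − 122.7)² + (y − 134.8)² = 280.29²; (x + 44.6)² + (y − 110.7)² = 202.72²; (x − 132.0)² + (y + 180.8)² = 195.35².
Subtracting pairs of circle equations eliminates x²+y² and gives linear equations (the radical axes):
-334.6 x − 48.2 y = 18484.41
18.6 x − 631.2 y = 57287.17
Solving the 2×2 system: x ≈ -42.0, y ≈ -92.0 km.

x ≈ -42.0 km, y ≈ -92.0 km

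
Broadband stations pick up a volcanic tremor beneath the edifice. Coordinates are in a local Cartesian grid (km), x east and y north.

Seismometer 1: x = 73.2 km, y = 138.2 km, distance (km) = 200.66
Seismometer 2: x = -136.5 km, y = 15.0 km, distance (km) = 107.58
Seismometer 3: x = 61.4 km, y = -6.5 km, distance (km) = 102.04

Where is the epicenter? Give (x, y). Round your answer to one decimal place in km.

x ≈ -38.2 km, y ≈ -28.7 km

Circle about each station: (x − 73.2)² + (y − 138.2)² = 200.66²; (x + 136.5)² + (y − 15.0)² = 107.58²; (x − 61.4)² + (y + 6.5)² = 102.04².
Subtracting pairs of circle equations eliminates x²+y² and gives linear equations (the radical axes):
-419.4 x − 246.4 y = 23090.75
-23.6 x − 289.4 y = 9207.00
Solving the 2×2 system: x ≈ -38.2, y ≈ -28.7 km.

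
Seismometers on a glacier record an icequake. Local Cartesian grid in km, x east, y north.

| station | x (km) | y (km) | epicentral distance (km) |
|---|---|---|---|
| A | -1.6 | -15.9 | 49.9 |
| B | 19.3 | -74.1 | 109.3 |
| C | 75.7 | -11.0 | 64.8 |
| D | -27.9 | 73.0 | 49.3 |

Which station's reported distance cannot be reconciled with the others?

Solve using three stations at a time. Using A, B, D (subtract circle equations pairwise → linear system) gives (x, y) ≈ (2.9, 34.1).
Distances from that point to each station vs reported:
  A: calculated 50.2 vs reported 49.9 → residual 0.3 km
  B: calculated 109.4 vs reported 109.3 → residual 0.1 km
  C: calculated 85.6 vs reported 64.8 → residual 20.8 km
  D: calculated 49.6 vs reported 49.3 → residual 0.3 km
A, B, D are mutually consistent (residuals ≈ 0); C is off by 20.8 km.

C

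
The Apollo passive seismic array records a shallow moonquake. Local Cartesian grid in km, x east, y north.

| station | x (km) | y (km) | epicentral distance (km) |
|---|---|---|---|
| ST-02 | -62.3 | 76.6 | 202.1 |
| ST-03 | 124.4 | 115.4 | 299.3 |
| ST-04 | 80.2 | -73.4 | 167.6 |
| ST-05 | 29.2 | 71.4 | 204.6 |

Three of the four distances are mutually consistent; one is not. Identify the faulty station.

Solve using three stations at a time. Using ST-03, ST-04, ST-05 (subtract circle equations pairwise → linear system) gives (x, y) ≈ (-85.4, -97.9).
Distances from that point to each station vs reported:
  ST-02: calculated 176.0 vs reported 202.1 → residual 26.1 km
  ST-03: calculated 299.2 vs reported 299.3 → residual 0.1 km
  ST-04: calculated 167.4 vs reported 167.6 → residual 0.2 km
  ST-05: calculated 204.4 vs reported 204.6 → residual 0.2 km
ST-03, ST-04, ST-05 are mutually consistent (residuals ≈ 0); ST-02 is off by 26.1 km.

ST-02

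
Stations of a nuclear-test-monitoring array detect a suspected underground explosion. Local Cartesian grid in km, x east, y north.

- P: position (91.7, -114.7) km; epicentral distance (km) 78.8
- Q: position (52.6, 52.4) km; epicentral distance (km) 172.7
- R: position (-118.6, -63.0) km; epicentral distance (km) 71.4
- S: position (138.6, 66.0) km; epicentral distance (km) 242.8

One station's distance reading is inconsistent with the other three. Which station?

P

Solve using three stations at a time. Using Q, R, S (subtract circle equations pairwise → linear system) gives (x, y) ≈ (-50.8, -86.1).
Distances from that point to each station vs reported:
  P: calculated 145.3 vs reported 78.8 → residual 66.5 km
  Q: calculated 172.8 vs reported 172.7 → residual 0.1 km
  R: calculated 71.7 vs reported 71.4 → residual 0.3 km
  S: calculated 242.9 vs reported 242.8 → residual 0.1 km
Q, R, S are mutually consistent (residuals ≈ 0); P is off by 66.5 km.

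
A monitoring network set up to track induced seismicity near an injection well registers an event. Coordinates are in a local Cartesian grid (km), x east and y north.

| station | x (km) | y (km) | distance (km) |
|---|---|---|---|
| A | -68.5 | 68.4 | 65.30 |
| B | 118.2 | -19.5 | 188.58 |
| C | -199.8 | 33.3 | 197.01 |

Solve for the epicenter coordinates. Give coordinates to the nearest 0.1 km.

Circle about each station: (x + 68.5)² + (y − 68.4)² = 65.30²; (x − 118.2)² + (y + 19.5)² = 188.58²; (x + 199.8)² + (y − 33.3)² = 197.01².
Subtracting pairs of circle equations eliminates x²+y² and gives linear equations (the radical axes):
373.4 x − 175.8 y = -26317.65
-262.6 x − 70.2 y = -2890.73
Solving the 2×2 system: x ≈ -18.5, y ≈ 110.4 km.

-18.5 km east, 110.4 km north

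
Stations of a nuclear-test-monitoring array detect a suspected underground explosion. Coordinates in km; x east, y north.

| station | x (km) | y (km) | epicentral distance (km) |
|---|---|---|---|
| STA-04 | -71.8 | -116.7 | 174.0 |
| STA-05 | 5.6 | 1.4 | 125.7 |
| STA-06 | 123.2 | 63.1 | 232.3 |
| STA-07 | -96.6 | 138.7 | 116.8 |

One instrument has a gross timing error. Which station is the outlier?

Solve using three stations at a time. Using STA-04, STA-05, STA-06 (subtract circle equations pairwise → linear system) gives (x, y) ≈ (-108.9, 53.3).
Distances from that point to each station vs reported:
  STA-04: calculated 174.0 vs reported 174.0 → residual 0.0 km
  STA-05: calculated 125.7 vs reported 125.7 → residual 0.0 km
  STA-06: calculated 232.3 vs reported 232.3 → residual 0.0 km
  STA-07: calculated 86.3 vs reported 116.8 → residual 30.5 km
STA-04, STA-05, STA-06 are mutually consistent (residuals ≈ 0); STA-07 is off by 30.5 km.

STA-07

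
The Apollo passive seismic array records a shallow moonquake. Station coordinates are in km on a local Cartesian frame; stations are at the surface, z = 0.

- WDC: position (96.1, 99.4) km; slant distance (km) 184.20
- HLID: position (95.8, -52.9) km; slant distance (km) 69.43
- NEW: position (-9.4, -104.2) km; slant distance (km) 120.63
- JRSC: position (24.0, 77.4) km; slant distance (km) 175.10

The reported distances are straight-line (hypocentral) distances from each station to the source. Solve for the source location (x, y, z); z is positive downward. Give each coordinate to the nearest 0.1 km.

(86.4, -72.3, 66.0)

Each station gives a sphere (x−x_i)² + (y−y_i)² + z² = d_i² (stations at z=0).
Subtracting the WDC sphere from HLID and NEW: z² cancels, leaving linear equations in x and y:
-0.6 x − 304.6 y = 21969.60
-211.0 x − 407.2 y = 11208.47
Solving: x ≈ 86.401, y ≈ -72.296 km (keep extra digits for the depth step; rounded: 86.4, -72.3).
Then from the WDC sphere: z² = 184.20² − (x − 96.1)² − (y − 99.4)² with x = 86.401, y = -72.296, so z ≈ 66.000 ≈ 66.0 km.
Check against JRSC (with the unrounded solution): distance 175.10 ≈ 175.10 km. ✓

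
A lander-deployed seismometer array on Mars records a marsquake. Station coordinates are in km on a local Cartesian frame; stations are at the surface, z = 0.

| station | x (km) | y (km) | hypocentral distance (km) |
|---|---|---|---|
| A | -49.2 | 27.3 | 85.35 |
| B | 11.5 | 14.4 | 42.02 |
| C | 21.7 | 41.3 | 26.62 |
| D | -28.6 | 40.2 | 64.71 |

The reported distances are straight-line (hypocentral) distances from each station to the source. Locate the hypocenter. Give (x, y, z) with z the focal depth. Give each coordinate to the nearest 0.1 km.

Each station gives a sphere (x−x_i)² + (y−y_i)² + z² = d_i² (stations at z=0).
Subtracting the A sphere from B and C: z² cancels, leaving linear equations in x and y:
121.4 x − 25.8 y = 2692.62
141.8 x + 28.0 y = 5586.65
Solving: x ≈ 31.105, y ≈ 41.998 km (keep extra digits for the depth step; rounded: 31.1, 42.0).
Then from the A sphere: z² = 85.35² − (x + 49.2)² − (y − 27.3)² with x = 31.105, y = 41.998, so z ≈ 24.894 ≈ 24.9 km.
Check against D (with the unrounded solution): distance 64.71 ≈ 64.71 km. ✓

x ≈ 31.1 km, y ≈ 42.0 km, depth ≈ 24.9 km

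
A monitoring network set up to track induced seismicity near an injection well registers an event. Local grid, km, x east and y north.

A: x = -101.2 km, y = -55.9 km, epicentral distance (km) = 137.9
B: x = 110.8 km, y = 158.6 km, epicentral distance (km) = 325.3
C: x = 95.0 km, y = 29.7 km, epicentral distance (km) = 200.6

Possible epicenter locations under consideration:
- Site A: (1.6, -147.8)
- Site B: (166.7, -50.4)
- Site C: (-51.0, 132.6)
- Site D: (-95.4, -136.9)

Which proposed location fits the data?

For each candidate, compare |candidate − station| to the reported distance:
Site A: residuals A 0.0, B 0.0, C 0.0 → max 0.0 km
Site B: residuals A 130.1, B 109.0, C 93.1 → max 130.1 km
Site C: residuals A 57.2, B 161.4, C 22.0 → max 161.4 km
Site D: residuals A 56.7, B 35.0, C 52.4 → max 56.7 km
Only Site A has all residuals ≈ 0.

Site A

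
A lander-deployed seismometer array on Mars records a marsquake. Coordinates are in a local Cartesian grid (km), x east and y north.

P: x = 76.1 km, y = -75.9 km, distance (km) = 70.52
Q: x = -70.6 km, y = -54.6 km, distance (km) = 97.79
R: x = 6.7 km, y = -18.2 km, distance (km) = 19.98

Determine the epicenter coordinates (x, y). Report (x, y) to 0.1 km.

23.7 km east, -28.7 km north

Circle about each station: (x − 76.1)² + (y + 75.9)² = 70.52²; (x + 70.6)² + (y + 54.6)² = 97.79²; (x − 6.7)² + (y + 18.2)² = 19.98².
Subtracting pairs of circle equations eliminates x²+y² and gives linear equations (the radical axes):
-293.4 x + 42.6 y = -8176.31
-138.8 x + 115.4 y = -6602.02
Solving the 2×2 system: x ≈ 23.7, y ≈ -28.7 km.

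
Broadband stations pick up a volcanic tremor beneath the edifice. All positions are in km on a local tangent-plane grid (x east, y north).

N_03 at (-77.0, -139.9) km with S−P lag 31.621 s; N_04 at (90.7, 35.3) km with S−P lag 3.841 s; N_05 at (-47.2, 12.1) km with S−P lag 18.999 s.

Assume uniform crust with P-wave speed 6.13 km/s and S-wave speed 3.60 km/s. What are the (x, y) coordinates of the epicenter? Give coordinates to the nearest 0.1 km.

Distance from S−P lag: d = Δt · v_P v_S / (v_P − v_S) = Δt · (6.13·3.60)/(6.13−3.60) ≈ 8.7225·Δt.
So d_N_03 = 275.82, d_N_04 = 33.50, d_N_05 = 165.72 km.
Circle about each station: (x + 77.0)² + (y + 139.9)² = 275.82²; (x − 90.7)² + (y − 35.3)² = 33.50²; (x + 47.2)² + (y − 12.1)² = 165.72².
Subtracting pairs of circle equations eliminates x²+y² and gives linear equations (the radical axes):
335.4 x + 350.4 y = 58925.99
59.6 x + 304.0 y = 25486.79
Solving the 2×2 system: x ≈ 110.8, y ≈ 62.1 km.

(110.8, 62.1)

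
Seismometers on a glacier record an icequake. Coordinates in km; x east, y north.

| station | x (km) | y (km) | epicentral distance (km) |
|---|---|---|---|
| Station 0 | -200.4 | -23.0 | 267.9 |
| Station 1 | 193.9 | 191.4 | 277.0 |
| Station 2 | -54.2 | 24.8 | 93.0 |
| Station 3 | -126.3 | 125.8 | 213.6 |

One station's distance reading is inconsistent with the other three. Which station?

Solve using three stations at a time. Using Station 1, Station 2, Station 3 (subtract circle equations pairwise → linear system) gives (x, y) ≈ (23.2, -26.8).
Distances from that point to each station vs reported:
  Station 0: calculated 223.6 vs reported 267.9 → residual 44.3 km
  Station 1: calculated 277.0 vs reported 277.0 → residual 0.0 km
  Station 2: calculated 93.0 vs reported 93.0 → residual 0.0 km
  Station 3: calculated 213.6 vs reported 213.6 → residual 0.0 km
Station 1, Station 2, Station 3 are mutually consistent (residuals ≈ 0); Station 0 is off by 44.3 km.

Station 0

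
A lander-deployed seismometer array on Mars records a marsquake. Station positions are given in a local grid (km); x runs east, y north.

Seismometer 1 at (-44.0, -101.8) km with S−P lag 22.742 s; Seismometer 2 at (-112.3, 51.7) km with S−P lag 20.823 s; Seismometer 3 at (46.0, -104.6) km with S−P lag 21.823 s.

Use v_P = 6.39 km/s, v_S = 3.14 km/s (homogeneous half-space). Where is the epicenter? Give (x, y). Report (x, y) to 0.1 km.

(13.7, 26.2)

Distance from S−P lag: d = Δt · v_P v_S / (v_P − v_S) = Δt · (6.39·3.14)/(6.39−3.14) ≈ 6.1737·Δt.
So d_Seismometer 1 = 140.40, d_Seismometer 2 = 128.56, d_Seismometer 3 = 134.73 km.
Circle about each station: (x + 44.0)² + (y + 101.8)² = 140.40²; (x + 112.3)² + (y − 51.7)² = 128.56²; (x − 46.0)² + (y + 104.6)² = 134.73².
Subtracting the Seismometer 1 equation from the Seismometer 2 and Seismometer 3 equations removes the quadratic terms:
-136.6 x + 307.0 y = 6169.43
180.0 x − 5.6 y = 2317.91
Solving the 2×2 system: x ≈ 13.7, y ≈ 26.2 km.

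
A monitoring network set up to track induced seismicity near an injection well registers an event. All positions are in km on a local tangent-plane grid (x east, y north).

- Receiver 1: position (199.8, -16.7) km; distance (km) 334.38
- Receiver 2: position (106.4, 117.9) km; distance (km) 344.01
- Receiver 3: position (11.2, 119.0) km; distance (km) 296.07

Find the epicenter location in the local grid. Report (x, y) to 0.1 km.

Circle about each station: (x − 199.8)² + (y + 16.7)² = 334.38²; (x − 106.4)² + (y − 117.9)² = 344.01²; (x − 11.2)² + (y − 119.0)² = 296.07².
Subtracting the Receiver 1 equation from the Receiver 2 and Receiver 3 equations removes the quadratic terms:
-186.8 x + 269.2 y = -21510.46
-377.2 x + 271.4 y = -1759.95
Solving the 2×2 system: x ≈ -105.5, y ≈ -153.1 km.

-105.5 km east, -153.1 km north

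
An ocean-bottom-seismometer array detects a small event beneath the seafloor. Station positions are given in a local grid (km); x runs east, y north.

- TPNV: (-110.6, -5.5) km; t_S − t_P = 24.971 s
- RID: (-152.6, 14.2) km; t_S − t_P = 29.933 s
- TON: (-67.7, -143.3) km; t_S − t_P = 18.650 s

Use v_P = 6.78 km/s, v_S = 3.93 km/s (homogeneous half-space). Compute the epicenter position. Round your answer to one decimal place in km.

101.8 km east, -102.4 km north

Distance from S−P lag: d = Δt · v_P v_S / (v_P − v_S) = Δt · (6.78·3.93)/(6.78−3.93) ≈ 9.3493·Δt.
So d_TPNV = 233.46, d_RID = 279.85, d_TON = 174.36 km.
Circle about each station: (x + 110.6)² + (y + 5.5)² = 233.46²; (x + 152.6)² + (y − 14.2)² = 279.85²; (x + 67.7)² + (y + 143.3)² = 174.36².
Subtracting pairs of circle equations eliminates x²+y² and gives linear equations (the radical axes):
-84.0 x + 39.4 y = -12586.66
85.8 x − 275.6 y = 36957.73
Solving the 2×2 system: x ≈ 101.8, y ≈ -102.4 km.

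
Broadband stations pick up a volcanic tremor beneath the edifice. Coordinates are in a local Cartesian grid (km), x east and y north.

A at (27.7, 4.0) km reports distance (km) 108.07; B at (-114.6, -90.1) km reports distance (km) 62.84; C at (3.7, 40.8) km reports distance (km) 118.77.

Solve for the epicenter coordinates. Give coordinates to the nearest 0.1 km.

(-59.6, -59.7)

Circle about each station: (x − 27.7)² + (y − 4.0)² = 108.07²; (x + 114.6)² + (y + 90.1)² = 62.84²; (x − 3.7)² + (y − 40.8)² = 118.77².
Subtracting the A equation from the B and C equations removes the quadratic terms:
-284.6 x − 188.2 y = 28198.14
-48.0 x + 73.6 y = -1532.15
Solving the 2×2 system: x ≈ -59.6, y ≈ -59.7 km.
Check against A (with the unrounded x, y): √((x − 27.7)²+(y − 4.0)²) = 108.07 ≈ 108.07 km. ✓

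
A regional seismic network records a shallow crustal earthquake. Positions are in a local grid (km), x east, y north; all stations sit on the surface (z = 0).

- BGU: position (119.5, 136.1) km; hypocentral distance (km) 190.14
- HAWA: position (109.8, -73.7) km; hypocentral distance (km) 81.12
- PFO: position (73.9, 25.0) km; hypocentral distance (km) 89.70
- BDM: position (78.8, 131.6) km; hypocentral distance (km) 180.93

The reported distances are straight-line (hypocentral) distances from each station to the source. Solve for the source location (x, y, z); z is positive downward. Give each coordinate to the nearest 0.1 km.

x ≈ 76.1 km, y ≈ -37.5 km, depth ≈ 64.3 km

Each station gives a sphere (x−x_i)² + (y−y_i)² + z² = d_i² (stations at z=0).
Subtracting the BGU sphere from HAWA and PFO: z² cancels, leaving linear equations in x and y:
-19.4 x − 419.6 y = 14257.04
-91.2 x − 222.2 y = 1389.88
Solving: x ≈ 76.118, y ≈ -37.497 km (keep extra digits for the depth step; rounded: 76.1, -37.5).
Then from the BGU sphere: z² = 190.14² − (x − 119.5)² − (y − 136.1)² with x = 76.118, y = -37.497, so z ≈ 64.306 ≈ 64.3 km.
Check against BDM (with the unrounded solution): distance 180.93 ≈ 180.93 km. ✓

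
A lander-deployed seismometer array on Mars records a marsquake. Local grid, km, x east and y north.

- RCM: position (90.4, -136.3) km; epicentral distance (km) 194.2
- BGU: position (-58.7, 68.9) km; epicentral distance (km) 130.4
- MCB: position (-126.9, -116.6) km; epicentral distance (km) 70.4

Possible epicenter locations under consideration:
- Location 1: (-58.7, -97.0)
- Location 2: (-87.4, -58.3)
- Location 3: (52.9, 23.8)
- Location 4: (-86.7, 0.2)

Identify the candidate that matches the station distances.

For each candidate, compare |candidate − station| to the reported distance:
Location 1: residuals RCM 40.0, BGU 35.5, MCB 0.6 → max 40.0 km
Location 2: residuals RCM 0.0, BGU 0.0, MCB 0.0 → max 0.0 km
Location 3: residuals RCM 29.8, BGU 10.0, MCB 157.7 → max 157.7 km
Location 4: residuals RCM 29.4, BGU 56.2, MCB 53.1 → max 56.2 km
Only Location 2 has all residuals ≈ 0.

Location 2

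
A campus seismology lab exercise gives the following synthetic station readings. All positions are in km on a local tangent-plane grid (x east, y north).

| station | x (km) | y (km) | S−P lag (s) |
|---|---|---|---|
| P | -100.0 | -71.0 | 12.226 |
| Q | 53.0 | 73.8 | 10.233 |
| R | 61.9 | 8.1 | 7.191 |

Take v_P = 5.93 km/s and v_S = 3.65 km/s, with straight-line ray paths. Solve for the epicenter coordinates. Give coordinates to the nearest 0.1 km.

(-5.3, -3.9)

Distance from S−P lag: d = Δt · v_P v_S / (v_P − v_S) = Δt · (5.93·3.65)/(5.93−3.65) ≈ 9.4932·Δt.
So d_P = 116.06, d_Q = 97.14, d_R = 68.27 km.
Circle about each station: (x + 100.0)² + (y + 71.0)² = 116.06²; (x − 53.0)² + (y − 73.8)² = 97.14²; (x − 61.9)² + (y − 8.1)² = 68.27².
Subtracting the P equation from the Q and R equations removes the quadratic terms:
306.0 x + 289.6 y = -2751.82
323.8 x + 158.2 y = -2334.65
Solving the 2×2 system: x ≈ -5.3, y ≈ -3.9 km.
Check against P (with the unrounded x, y): √((x + 100.0)²+(y + 71.0)²) = 116.06 ≈ 116.06 km. ✓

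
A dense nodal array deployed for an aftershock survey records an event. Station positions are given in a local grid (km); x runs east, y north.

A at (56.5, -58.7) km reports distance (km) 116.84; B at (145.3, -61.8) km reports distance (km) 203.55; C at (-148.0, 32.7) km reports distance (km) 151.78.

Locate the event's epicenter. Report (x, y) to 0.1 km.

-56.5 km east, -88.4 km north

Circle about each station: (x − 56.5)² + (y + 58.7)² = 116.84²; (x − 145.3)² + (y + 61.8)² = 203.55²; (x + 148.0)² + (y − 32.7)² = 151.78².
Subtracting the A equation from the B and C equations removes the quadratic terms:
177.6 x − 6.2 y = -9487.63
-409.0 x + 182.8 y = 6949.77
Solving the 2×2 system: x ≈ -56.5, y ≈ -88.4 km.
Check against A (with the unrounded x, y): √((x − 56.5)²+(y + 58.7)²) = 116.85 ≈ 116.84 km. ✓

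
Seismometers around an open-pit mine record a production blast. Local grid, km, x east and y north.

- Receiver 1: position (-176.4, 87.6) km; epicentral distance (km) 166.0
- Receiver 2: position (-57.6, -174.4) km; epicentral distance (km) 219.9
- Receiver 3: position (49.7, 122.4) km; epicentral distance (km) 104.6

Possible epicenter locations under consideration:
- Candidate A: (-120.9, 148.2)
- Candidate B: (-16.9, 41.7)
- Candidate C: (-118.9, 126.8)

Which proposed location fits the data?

Candidate B

For each candidate, compare |candidate − station| to the reported distance:
Candidate A: residuals Receiver 1 83.8, Receiver 2 108.9, Receiver 3 67.9 → max 108.9 km
Candidate B: residuals Receiver 1 0.0, Receiver 2 0.0, Receiver 3 0.0 → max 0.0 km
Candidate C: residuals Receiver 1 96.4, Receiver 2 87.5, Receiver 3 64.1 → max 96.4 km
Only Candidate B has all residuals ≈ 0.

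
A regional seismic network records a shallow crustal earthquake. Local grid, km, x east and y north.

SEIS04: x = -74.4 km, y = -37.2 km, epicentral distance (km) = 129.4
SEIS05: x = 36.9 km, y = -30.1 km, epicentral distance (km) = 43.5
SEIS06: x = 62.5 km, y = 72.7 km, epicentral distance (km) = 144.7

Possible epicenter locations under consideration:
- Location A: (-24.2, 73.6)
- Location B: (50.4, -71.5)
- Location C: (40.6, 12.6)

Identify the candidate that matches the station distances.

For each candidate, compare |candidate − station| to the reported distance:
Location A: residuals SEIS04 7.8, SEIS05 76.9, SEIS06 58.0 → max 76.9 km
Location B: residuals SEIS04 0.0, SEIS05 0.0, SEIS06 0.0 → max 0.0 km
Location C: residuals SEIS04 4.1, SEIS05 0.6, SEIS06 80.7 → max 80.7 km
Only Location B has all residuals ≈ 0.

Location B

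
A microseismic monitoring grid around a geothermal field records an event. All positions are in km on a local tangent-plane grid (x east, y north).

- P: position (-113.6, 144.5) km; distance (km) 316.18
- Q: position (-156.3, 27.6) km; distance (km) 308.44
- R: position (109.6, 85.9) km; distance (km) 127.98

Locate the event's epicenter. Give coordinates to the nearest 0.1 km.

Circle about each station: (x + 113.6)² + (y − 144.5)² = 316.18²; (x + 156.3)² + (y − 27.6)² = 308.44²; (x − 109.6)² + (y − 85.9)² = 127.98².
Subtracting pairs of circle equations eliminates x²+y² and gives linear equations (the radical axes):
-85.4 x − 233.8 y = -3759.20
446.4 x − 117.2 y = 69196.67
Solving the 2×2 system: x ≈ 145.3, y ≈ -37.0 km.
Check against P (with the unrounded x, y): √((x + 113.6)²+(y − 144.5)²) = 316.18 ≈ 316.18 km. ✓

(145.3, -37.0)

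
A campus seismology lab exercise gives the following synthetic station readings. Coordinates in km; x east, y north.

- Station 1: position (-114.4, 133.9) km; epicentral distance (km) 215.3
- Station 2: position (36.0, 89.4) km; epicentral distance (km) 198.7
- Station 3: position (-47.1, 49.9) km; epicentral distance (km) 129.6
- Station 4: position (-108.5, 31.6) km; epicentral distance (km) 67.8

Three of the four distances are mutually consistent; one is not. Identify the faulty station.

Station 4

Solve using three stations at a time. Using Station 1, Station 2, Station 3 (subtract circle equations pairwise → linear system) gives (x, y) ≈ (-72.2, -77.2).
Distances from that point to each station vs reported:
  Station 1: calculated 215.3 vs reported 215.3 → residual 0.0 km
  Station 2: calculated 198.7 vs reported 198.7 → residual 0.0 km
  Station 3: calculated 129.6 vs reported 129.6 → residual 0.0 km
  Station 4: calculated 114.7 vs reported 67.8 → residual 46.9 km
Station 1, Station 2, Station 3 are mutually consistent (residuals ≈ 0); Station 4 is off by 46.9 km.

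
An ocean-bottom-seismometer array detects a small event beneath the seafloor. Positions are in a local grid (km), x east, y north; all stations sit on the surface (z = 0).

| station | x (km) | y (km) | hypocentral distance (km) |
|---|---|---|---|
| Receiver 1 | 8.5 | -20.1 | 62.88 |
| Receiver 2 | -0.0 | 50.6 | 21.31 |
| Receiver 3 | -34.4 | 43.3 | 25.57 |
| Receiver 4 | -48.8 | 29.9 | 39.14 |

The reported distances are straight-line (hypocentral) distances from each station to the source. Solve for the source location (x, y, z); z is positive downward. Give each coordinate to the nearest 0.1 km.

Each station gives a sphere (x−x_i)² + (y−y_i)² + z² = d_i² (stations at z=0).
Subtracting the Receiver 1 sphere from Receiver 2 and Receiver 3: z² cancels, leaving linear equations in x and y:
-17.0 x + 141.4 y = 5583.88
-85.8 x + 126.8 y = 5882.06
Solving: x ≈ -12.398, y ≈ 37.999 km (keep extra digits for the depth step; rounded: -12.4, 38.0).
Then from the Receiver 1 sphere: z² = 62.88² − (x − 8.5)² − (y + 20.1)² with x = -12.398, y = 37.999, so z ≈ 11.903 ≈ 11.9 km.

x ≈ -12.4 km, y ≈ 38.0 km, depth ≈ 11.9 km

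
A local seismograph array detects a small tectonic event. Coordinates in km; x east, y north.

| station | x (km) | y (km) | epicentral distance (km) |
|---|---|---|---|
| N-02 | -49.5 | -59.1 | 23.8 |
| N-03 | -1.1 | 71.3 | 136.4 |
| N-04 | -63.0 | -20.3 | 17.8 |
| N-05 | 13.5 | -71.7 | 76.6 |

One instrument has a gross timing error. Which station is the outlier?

Solve using three stations at a time. Using N-02, N-04, N-05 (subtract circle equations pairwise → linear system) gives (x, y) ≈ (-54.1, -35.8).
Distances from that point to each station vs reported:
  N-02: calculated 23.8 vs reported 23.8 → residual 0.0 km
  N-03: calculated 119.5 vs reported 136.4 → residual 16.9 km
  N-04: calculated 17.8 vs reported 17.8 → residual 0.0 km
  N-05: calculated 76.6 vs reported 76.6 → residual 0.0 km
N-02, N-04, N-05 are mutually consistent (residuals ≈ 0); N-03 is off by 16.9 km.

N-03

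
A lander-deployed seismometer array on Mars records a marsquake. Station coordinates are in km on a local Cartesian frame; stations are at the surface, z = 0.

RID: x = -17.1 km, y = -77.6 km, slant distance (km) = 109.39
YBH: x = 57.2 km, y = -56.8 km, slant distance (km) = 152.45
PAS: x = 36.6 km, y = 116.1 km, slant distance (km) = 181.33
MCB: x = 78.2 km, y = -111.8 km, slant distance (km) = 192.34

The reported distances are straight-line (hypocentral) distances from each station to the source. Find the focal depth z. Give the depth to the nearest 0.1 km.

Each station gives a sphere (x−x_i)² + (y−y_i)² + z² = d_i² (stations at z=0).
Subtracting the RID sphere from YBH and PAS: z² cancels, leaving linear equations in x and y:
148.6 x + 41.6 y = -11090.92
107.4 x + 387.4 y = -12409.80
Solving: x ≈ -71.194, y ≈ -12.296 km (keep extra digits for the depth step; rounded: -71.2, -12.3).
Then from the RID sphere: z² = 109.39² − (x + 17.1)² − (y + 77.6)² with x = -71.194, y = -12.296, so z ≈ 69.104 ≈ 69.1 km.
Check against MCB (with the unrounded solution): distance 192.34 ≈ 192.34 km. ✓

depth ≈ 69.1 km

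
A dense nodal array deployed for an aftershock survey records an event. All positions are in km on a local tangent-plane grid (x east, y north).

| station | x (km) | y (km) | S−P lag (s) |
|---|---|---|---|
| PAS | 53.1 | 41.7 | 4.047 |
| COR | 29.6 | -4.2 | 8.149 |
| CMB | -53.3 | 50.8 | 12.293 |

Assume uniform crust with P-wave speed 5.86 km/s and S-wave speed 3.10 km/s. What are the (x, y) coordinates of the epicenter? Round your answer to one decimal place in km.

Distance from S−P lag: d = Δt · v_P v_S / (v_P − v_S) = Δt · (5.86·3.10)/(5.86−3.10) ≈ 6.5819·Δt.
So d_PAS = 26.64, d_COR = 53.64, d_CMB = 80.91 km.
Circle about each station: (x − 53.1)² + (y − 41.7)² = 26.64²; (x − 29.6)² + (y + 4.2)² = 53.64²; (x + 53.3)² + (y − 50.8)² = 80.91².
Subtracting the PAS equation from the COR and CMB equations removes the quadratic terms:
-47.0 x − 91.8 y = -5832.26
-212.8 x + 18.2 y = -4973.71
Solving the 2×2 system: x ≈ 27.6, y ≈ 49.4 km.

27.6 km east, 49.4 km north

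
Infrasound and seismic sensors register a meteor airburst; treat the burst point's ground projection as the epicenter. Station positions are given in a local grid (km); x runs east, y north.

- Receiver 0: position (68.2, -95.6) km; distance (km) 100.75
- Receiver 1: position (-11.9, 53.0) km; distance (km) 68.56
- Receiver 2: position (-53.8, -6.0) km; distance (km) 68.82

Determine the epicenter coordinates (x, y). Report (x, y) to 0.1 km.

Circle about each station: (x − 68.2)² + (y + 95.6)² = 100.75²; (x + 11.9)² + (y − 53.0)² = 68.56²; (x + 53.8)² + (y + 6.0)² = 68.82².
Subtracting the Receiver 0 equation from the Receiver 1 and Receiver 2 equations removes the quadratic terms:
-160.2 x + 297.2 y = -5389.90
-244.0 x + 179.2 y = -5445.79
Solving the 2×2 system: x ≈ 14.9, y ≈ -10.1 km.

14.9 km east, -10.1 km north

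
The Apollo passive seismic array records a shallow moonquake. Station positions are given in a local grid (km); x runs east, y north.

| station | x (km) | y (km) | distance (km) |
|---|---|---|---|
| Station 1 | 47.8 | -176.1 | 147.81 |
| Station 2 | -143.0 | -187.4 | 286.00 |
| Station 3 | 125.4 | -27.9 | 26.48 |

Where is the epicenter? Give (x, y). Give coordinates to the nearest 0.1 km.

Circle about each station: (x − 47.8)² + (y + 176.1)² = 147.81²; (x + 143.0)² + (y + 187.4)² = 286.00²; (x − 125.4)² + (y + 27.9)² = 26.48².
Subtracting pairs of circle equations eliminates x²+y² and gives linear equations (the radical axes):
-381.6 x − 22.6 y = -37676.49
155.2 x + 296.4 y = 4354.13
Solving the 2×2 system: x ≈ 101.0, y ≈ -38.2 km.

x ≈ 101.0 km, y ≈ -38.2 km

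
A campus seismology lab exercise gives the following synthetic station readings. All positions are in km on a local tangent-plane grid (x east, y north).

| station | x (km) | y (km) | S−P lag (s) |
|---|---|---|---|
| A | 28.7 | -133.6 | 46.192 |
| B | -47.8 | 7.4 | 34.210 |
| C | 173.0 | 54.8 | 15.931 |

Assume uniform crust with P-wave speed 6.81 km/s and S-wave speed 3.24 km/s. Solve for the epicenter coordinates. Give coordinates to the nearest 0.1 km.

Distance from S−P lag: d = Δt · v_P v_S / (v_P − v_S) = Δt · (6.81·3.24)/(6.81−3.24) ≈ 6.1805·Δt.
So d_A = 285.49, d_B = 211.44, d_C = 98.46 km.
Circle about each station: (x − 28.7)² + (y + 133.6)² = 285.49²; (x + 47.8)² + (y − 7.4)² = 211.44²; (x − 173.0)² + (y − 54.8)² = 98.46².
Subtracting pairs of circle equations eliminates x²+y² and gives linear equations (the radical axes):
-153.0 x + 282.0 y = 20464.62
288.6 x + 376.8 y = 86069.56
Solving the 2×2 system: x ≈ 119.1, y ≈ 137.2 km.

119.1 km east, 137.2 km north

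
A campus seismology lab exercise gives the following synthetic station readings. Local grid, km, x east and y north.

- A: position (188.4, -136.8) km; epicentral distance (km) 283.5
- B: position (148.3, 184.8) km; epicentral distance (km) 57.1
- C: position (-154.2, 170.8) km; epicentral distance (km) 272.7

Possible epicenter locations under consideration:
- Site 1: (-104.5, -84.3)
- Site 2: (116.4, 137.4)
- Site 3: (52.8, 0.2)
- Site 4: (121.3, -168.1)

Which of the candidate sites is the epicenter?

Site 2

For each candidate, compare |candidate − station| to the reported distance:
Site 1: residuals A 14.1, B 312.1, C 12.8 → max 312.1 km
Site 2: residuals A 0.0, B 0.0, C 0.0 → max 0.0 km
Site 3: residuals A 90.7, B 150.7, C 4.5 → max 150.7 km
Site 4: residuals A 209.5, B 296.8, C 164.1 → max 296.8 km
Only Site 2 has all residuals ≈ 0.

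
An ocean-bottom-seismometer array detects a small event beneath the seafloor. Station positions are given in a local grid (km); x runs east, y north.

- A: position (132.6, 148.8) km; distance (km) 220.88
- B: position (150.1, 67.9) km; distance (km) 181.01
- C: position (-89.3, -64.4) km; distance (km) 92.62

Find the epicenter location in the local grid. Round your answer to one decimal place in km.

Circle about each station: (x − 132.6)² + (y − 148.8)² = 220.88²; (x − 150.1)² + (y − 67.9)² = 181.01²; (x + 89.3)² + (y + 64.4)² = 92.62².
Subtracting the A equation from the B and C equations removes the quadratic terms:
35.0 x − 161.8 y = 3439.57
-443.8 x − 426.4 y = 12607.16
Solving the 2×2 system: x ≈ -6.6, y ≈ -22.7 km.

-6.6 km east, -22.7 km north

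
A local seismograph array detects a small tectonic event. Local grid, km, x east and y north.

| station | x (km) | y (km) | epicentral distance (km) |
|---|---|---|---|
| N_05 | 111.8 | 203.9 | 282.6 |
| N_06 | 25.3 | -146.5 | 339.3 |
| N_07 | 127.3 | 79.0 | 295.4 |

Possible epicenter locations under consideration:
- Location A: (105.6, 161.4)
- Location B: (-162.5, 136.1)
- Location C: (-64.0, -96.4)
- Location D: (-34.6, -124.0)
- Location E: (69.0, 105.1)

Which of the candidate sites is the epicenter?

Location B

For each candidate, compare |candidate − station| to the reported distance:
Location A: residuals N_05 239.7, N_06 21.1, N_07 210.2 → max 239.7 km
Location B: residuals N_05 0.0, N_06 0.0, N_07 0.0 → max 0.0 km
Location C: residuals N_05 65.4, N_06 236.9, N_07 35.9 → max 236.9 km
Location D: residuals N_05 76.5, N_06 275.3, N_07 35.7 → max 275.3 km
Location E: residuals N_05 174.9, N_06 83.9, N_07 231.5 → max 231.5 km
Only Location B has all residuals ≈ 0.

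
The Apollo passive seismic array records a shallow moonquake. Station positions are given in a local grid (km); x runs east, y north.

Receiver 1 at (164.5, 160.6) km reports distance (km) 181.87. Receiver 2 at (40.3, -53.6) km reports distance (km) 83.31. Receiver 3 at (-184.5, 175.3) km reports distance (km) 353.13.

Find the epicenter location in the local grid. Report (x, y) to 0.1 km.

x ≈ 113.6 km, y ≈ -14.0 km

Circle about each station: (x − 164.5)² + (y − 160.6)² = 181.87²; (x − 40.3)² + (y + 53.6)² = 83.31²; (x + 184.5)² + (y − 175.3)² = 353.13².
Subtracting the Receiver 1 equation from the Receiver 2 and Receiver 3 equations removes the quadratic terms:
-248.4 x − 428.4 y = -22219.42
-698.0 x + 29.4 y = -79706.37
Solving the 2×2 system: x ≈ 113.6, y ≈ -14.0 km.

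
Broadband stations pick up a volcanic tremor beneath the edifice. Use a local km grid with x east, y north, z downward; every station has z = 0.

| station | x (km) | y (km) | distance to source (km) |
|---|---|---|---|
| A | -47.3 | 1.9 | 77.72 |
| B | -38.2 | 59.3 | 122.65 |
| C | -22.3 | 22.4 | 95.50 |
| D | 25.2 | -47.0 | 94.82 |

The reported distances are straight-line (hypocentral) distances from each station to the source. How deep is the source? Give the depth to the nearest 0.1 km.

Each station gives a sphere (x−x_i)² + (y−y_i)² + z² = d_i² (stations at z=0).
Subtracting the A sphere from B and C: z² cancels, leaving linear equations in x and y:
18.2 x + 114.8 y = -6267.79
50.0 x + 41.0 y = -4321.70
Solving: x ≈ -47.890, y ≈ -47.005 km (keep extra digits for the depth step; rounded: -47.9, -47.0).
Then from the A sphere: z² = 77.72² − (x + 47.3)² − (y − 1.9)² with x = -47.890, y = -47.005, so z ≈ 60.402 ≈ 60.4 km.

60.4 km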